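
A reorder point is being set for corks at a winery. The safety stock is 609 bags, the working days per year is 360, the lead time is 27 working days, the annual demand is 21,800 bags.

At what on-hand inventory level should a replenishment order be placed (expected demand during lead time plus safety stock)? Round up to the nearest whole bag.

Daily demand d = 21,800 / 360 = 60.556 bags/day
Demand during lead time = 60.556 × 27 = 1,635.00
Reorder point = 1,635.00 + 609 = 2,244.00 → round up

2,244 bags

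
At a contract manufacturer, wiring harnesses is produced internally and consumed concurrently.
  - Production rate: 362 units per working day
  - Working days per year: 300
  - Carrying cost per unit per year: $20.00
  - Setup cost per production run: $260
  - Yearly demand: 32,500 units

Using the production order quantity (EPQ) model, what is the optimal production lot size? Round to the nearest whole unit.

1,098 units

d = 32,500/300 = 108.3333 units/day;  effective holding cost H(1 − d/p) = 20·(1 − 108.3333/362) = 14.01473
Q* = √(2DS / H_eff) = √(2·32,500·260 / 14.01473) ≈ 1,098.12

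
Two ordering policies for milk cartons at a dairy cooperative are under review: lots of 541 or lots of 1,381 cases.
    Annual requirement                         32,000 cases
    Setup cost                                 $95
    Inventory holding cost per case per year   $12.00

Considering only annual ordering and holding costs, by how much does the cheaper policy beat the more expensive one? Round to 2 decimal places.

$1,622.08

Annual cost at Q: ordering D·S/Q plus holding Q·H/2.
TC(541) = (32,000/541)×95 + (541/2)×12 = $8,865.22
TC(1,381) = (32,000/1,381)×95 + (1,381/2)×12 = $10,487.30
|ΔTC| = |$8,865.22 − $10,487.30| = $1,622.08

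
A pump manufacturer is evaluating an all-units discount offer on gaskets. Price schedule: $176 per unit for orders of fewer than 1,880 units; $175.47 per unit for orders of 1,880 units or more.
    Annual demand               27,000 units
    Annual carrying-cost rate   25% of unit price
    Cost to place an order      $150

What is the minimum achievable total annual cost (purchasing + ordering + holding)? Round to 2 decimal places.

$4,770,878.56

H₁ = 25%×$176 = $44.0000;  H₂ = 25%×$175.47 = $43.8675
EOQ₁ = √(2×27,000×150/44.0000) = 429.06  (< 1,880, feasible at tier 1)
EOQ₂ = √(2×27,000×150/43.8675) = 429.71  (< 1,880 → use Q = 1,880 at tier-2 price)
TC(tier 1 (EOQ₁), Q≈429.1) = $4,770,878.56
TC(tier 2, Q≈1,880.0) = $4,781,079.71
Minimum at tier 1 (EOQ₁): $4,770,878.56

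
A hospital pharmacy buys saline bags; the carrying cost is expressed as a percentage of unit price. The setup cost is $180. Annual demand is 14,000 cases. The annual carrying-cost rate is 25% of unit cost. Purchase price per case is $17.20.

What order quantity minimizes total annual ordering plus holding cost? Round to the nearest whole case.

Holding cost per case per year: H = 25% × $17.2 = $4.3000
2DS/H = 2·14,000·180/4.3 = 1,172,093.02
EOQ = √1,172,093.02 ≈ 1,082.63

1,083 cases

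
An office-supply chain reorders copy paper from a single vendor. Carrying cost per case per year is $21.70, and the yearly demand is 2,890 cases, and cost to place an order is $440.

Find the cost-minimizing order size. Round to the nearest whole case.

342 cases

EOQ = √(2DS/H) = √(2 × 2,890 × 440 / 21.7)
    = √(117,198.16) ≈ 342.34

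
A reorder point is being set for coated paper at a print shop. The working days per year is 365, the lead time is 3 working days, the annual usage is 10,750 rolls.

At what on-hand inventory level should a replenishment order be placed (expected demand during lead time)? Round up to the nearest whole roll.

89 rolls

Daily demand d = 10,750 / 365 = 29.452 rolls/day
Demand during lead time = 29.452 × 3 = 88.36
Reorder point = 88.36 → round up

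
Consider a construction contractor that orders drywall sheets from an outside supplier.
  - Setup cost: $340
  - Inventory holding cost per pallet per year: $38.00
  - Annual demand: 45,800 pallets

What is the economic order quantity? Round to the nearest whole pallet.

905 pallets

Q* = √(2·D·S / H) = √(2·45,800·340 / 38) = √819,578.9 ≈ 905.31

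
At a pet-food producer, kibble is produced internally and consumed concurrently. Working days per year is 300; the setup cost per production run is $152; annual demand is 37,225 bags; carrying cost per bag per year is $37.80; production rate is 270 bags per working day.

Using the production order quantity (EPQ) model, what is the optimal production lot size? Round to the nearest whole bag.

Daily demand d = 37,225/300 = 124.083; p = 270; 1 − d/p = 0.54043
EPQ = √(2DS / (H(1 − d/p)))
    = √(2 × 37,225 × 152 / (37.8 × 0.54043)) ≈ 744.28

744 bags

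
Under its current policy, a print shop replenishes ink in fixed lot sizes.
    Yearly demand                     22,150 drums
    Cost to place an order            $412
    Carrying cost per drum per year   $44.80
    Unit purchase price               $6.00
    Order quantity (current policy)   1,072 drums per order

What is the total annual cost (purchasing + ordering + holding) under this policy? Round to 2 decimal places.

Orders/yr = 22,150/1,072 = 20.662; ordering cost = 20.662 × $412 = $8,512.87
Average inventory = 1,072/2 = 536; holding cost = 536 × $44.8 = $24,012.80
Purchase cost = D·C = 22,150 × 6 = $132,900.00
Total = $8,512.87 + $24,012.80 + $132,900.00 = $165,425.67

$165,425.67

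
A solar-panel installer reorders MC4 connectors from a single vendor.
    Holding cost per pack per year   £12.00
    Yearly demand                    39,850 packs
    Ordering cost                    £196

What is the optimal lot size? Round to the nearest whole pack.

1,141 packs

EOQ = √(2DS/H) = √(2 × 39,850 × 196 / 12)
    = √(1,301,766.67) ≈ 1,140.95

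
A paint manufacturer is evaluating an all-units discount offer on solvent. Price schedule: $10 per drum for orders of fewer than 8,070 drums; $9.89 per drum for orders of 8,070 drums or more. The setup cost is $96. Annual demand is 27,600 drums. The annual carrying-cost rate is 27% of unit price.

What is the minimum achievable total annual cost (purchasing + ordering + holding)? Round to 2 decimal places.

H₁ = 27%×$10 = $2.7000;  H₂ = 27%×$9.89 = $2.6703
EOQ₁ = √(2×27,600×96/2.7000) = 1,400.95  (< 8,070, feasible at tier 1)
EOQ₂ = √(2×27,600×96/2.6703) = 1,408.72  (< 8,070 → use Q = 8,070 at tier-2 price)
TC(tier 1 (EOQ₁), Q≈1,401.0) = $279,782.57
TC(tier 2, Q≈8,070.0) = $284,066.99
Minimum at tier 1 (EOQ₁): $279,782.57

$279,782.57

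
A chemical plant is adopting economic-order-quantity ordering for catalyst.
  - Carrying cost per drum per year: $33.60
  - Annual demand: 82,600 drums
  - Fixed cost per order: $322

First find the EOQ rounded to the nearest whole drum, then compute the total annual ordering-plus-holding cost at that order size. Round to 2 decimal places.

$42,276.85

EOQ = √(2DS/H) = √(2 × 82,600 × 322 / 33.6)
    = √(1,583,166.67) ≈ 1,258.24 → Q = 1,258 drums
Ordering: D/Q × S = 82,600/1,258 × $322 = $21,142.45
Holding:  Q/2 × H = 1,258/2 × $33.6 = $21,134.40
Total = $21,142.45 + $21,134.40 = $42,276.85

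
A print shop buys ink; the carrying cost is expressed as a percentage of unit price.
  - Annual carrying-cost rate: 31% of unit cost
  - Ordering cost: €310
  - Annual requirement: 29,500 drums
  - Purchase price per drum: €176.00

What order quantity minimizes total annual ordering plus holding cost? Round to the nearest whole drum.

H = i·C = 0.31 × €176 = €54.5600 per drum-year
2DS/H = 2·29,500·310/54.56 = 335,227.27
EOQ = √335,227.27 ≈ 578.99

579 drums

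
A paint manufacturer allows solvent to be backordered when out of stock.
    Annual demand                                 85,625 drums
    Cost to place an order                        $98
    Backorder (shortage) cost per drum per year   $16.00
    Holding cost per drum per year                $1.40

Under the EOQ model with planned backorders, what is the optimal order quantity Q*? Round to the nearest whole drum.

3,611 drums

Basic EOQ = √(2·85,625·98/1.4) = 3,462.297
Backorder adjustment √((H+b)/b) = √((1.4+16)/16) = 1.0428
Q* = 3,462.297 × 1.0428 ≈ 3,610.60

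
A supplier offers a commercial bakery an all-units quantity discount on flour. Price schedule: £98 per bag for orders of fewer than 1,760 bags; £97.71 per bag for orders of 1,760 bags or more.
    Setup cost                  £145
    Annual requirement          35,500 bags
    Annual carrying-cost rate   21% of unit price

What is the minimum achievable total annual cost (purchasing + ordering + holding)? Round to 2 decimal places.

H₁ = 21%×£98 = £20.5800;  H₂ = 21%×£97.71 = £20.5191
EOQ₁ = √(2×35,500×145/20.5800) = 707.28  (< 1,760, feasible at tier 1)
EOQ₂ = √(2×35,500×145/20.5191) = 708.33  (< 1,760 → use Q = 1,760 at tier-2 price)
TC(tier 1 (EOQ₁), Q≈707.3) = £3,493,555.79
TC(tier 2, Q≈1,760.0) = £3,489,686.52
Minimum at tier 2: £3,489,686.52

£3,489,686.52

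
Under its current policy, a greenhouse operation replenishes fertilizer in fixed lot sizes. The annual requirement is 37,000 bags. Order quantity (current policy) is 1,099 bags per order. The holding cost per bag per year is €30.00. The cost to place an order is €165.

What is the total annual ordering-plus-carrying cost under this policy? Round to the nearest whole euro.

Orders/yr = 37,000/1,099 = 33.667; ordering cost = 33.667 × €165 = €5,555.05
Average inventory = 1,099/2 = 549.5; holding cost = 549.5 × €30 = €16,485.00
Total = €5,555.05 + €16,485.00 = €22,040.05

€22,040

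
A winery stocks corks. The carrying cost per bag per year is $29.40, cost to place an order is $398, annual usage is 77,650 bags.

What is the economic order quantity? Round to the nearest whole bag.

1,450 bags

Q* = √(2·D·S / H) = √(2·77,650·398 / 29.4) = √2,102,360.5 ≈ 1,449.95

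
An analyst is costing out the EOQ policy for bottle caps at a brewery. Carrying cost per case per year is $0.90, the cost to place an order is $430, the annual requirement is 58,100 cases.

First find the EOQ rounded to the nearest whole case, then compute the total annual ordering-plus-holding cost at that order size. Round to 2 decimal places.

$6,705.92

EOQ = √(2DS/H) = √(2 × 58,100 × 430 / 0.9)
    = √(55,517,777.78) ≈ 7,451.03 → Q = 7,451 cases
Orders/yr = 58,100/7,451 = 7.798; ordering cost = 7.798 × $430 = $3,352.97
Average inventory = 7,451/2 = 3725.5; holding cost = 3725.5 × $0.9 = $3,352.95
Total = $3,352.97 + $3,352.95 = $6,705.92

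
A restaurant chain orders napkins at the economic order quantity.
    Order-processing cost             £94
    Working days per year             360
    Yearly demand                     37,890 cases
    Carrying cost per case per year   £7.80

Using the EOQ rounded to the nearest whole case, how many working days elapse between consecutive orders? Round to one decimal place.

9.1 days

Q* = √(2·D·S / H) = √(2·37,890·94 / 7.8) = √913,246.2 ≈ 955.64 → Q = 956 cases
Cycle time = (working days × Q)/D = (360 × 956) / 37,890 = 9.083 days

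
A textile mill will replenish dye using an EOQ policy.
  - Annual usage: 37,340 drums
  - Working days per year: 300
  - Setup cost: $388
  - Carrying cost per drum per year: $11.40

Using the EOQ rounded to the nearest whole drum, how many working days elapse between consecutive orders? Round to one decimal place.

12.8 days

2DS/H = 2·37,340·388/11.4 = 2,541,740.35
EOQ = √2,541,740.35 ≈ 1,594.28 → Q = 1,594 drums
Cycle time = (working days × Q)/D = (300 × 1,594) / 37,340 = 12.807 days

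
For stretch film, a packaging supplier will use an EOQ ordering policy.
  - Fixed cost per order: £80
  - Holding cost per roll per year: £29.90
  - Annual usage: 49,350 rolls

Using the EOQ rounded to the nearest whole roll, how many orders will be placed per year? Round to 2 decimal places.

EOQ = √(2DS/H) = √(2 × 49,350 × 80 / 29.9)
    = √(264,080.27) ≈ 513.89 → Q = 514
Orders per year = D/Q = 49,350 / 514 = 96.012

96.01 orders per year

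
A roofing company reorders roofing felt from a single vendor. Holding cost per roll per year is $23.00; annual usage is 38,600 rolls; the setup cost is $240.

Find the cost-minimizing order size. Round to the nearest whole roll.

EOQ = √(2DS/H) = √(2 × 38,600 × 240 / 23)
    = √(805,565.22) ≈ 897.53

898 rolls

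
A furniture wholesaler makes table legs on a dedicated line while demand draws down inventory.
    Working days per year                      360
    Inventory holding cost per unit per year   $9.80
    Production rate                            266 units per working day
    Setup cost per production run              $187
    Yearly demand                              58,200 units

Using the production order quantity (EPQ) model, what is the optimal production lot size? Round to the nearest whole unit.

Daily demand d = 58,200/360 = 161.667; p = 266; 1 − d/p = 0.39223
EPQ = √(2DS / (H(1 − d/p)))
    = √(2 × 58,200 × 187 / (9.8 × 0.39223)) ≈ 2,379.65

2,380 units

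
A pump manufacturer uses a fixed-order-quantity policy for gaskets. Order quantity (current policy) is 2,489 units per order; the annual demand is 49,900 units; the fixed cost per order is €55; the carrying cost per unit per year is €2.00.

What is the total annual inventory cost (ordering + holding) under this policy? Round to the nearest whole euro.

Annual ordering cost = (D/Q)·S = (49,900/2,489) × 55 = €1,102.65
Annual holding cost  = (Q/2)·H = (2,489/2) × 2 = €2,489.00
Total = €1,102.65 + €2,489.00 = €3,591.65

€3,592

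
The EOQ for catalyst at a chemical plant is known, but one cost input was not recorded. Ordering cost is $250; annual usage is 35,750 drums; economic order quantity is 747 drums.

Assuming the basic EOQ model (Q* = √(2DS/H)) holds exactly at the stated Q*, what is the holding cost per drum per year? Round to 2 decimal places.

Since Q* = (2DS/H)^½, squaring gives Q*²·H = 2DS.
H = 2DS / Q² = 2 × 35,750 × 250 / 747² = 32.0335

$32.03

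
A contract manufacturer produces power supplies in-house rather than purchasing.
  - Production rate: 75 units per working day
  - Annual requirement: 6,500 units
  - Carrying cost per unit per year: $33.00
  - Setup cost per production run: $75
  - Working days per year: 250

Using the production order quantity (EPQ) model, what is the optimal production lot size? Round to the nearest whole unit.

213 units

d = 6,500/250 = 26.0000 units/day;  effective holding cost H(1 − d/p) = 33·(1 − 26.0000/75) = 21.56000
Q* = √(2DS / H_eff) = √(2·6,500·75 / 21.56000) ≈ 212.66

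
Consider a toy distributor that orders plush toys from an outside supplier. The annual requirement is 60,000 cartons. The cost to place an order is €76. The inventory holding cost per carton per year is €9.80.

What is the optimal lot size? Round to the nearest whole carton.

965 cartons

Optimal lot size Q* = (2 × 60,000 × €76 / €9.8)^½ ≈ 964.68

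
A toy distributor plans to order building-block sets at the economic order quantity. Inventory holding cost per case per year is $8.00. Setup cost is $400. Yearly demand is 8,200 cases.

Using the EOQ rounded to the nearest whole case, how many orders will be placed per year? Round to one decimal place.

Q* = √(2·D·S / H) = √(2·8,200·400 / 8) = √820,000.0 ≈ 905.54 → Q = 906
N = D/Q = 8,200/906 ≈ 9.051 orders/yr

9.1 orders per year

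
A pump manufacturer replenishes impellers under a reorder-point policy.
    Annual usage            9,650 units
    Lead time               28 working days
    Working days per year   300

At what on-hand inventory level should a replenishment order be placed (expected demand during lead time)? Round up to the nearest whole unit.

Daily demand d = 9,650 / 300 = 32.167 units/day
Demand during lead time = 32.167 × 28 = 900.67
Reorder point = 900.67 → round up

901 units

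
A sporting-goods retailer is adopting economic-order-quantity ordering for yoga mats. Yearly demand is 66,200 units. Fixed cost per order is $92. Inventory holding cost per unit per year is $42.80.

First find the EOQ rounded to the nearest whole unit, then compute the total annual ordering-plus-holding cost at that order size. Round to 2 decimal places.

$22,832.84

2DS/H = 2·66,200·92/42.8 = 284,598.13
EOQ = √284,598.13 ≈ 533.48 → Q = 533 units
Annual ordering cost = (D/Q)·S = (66,200/533) × 92 = $11,426.64
Annual holding cost  = (Q/2)·H = (533/2) × 42.8 = $11,406.20
Total = $11,426.64 + $11,406.20 = $22,832.84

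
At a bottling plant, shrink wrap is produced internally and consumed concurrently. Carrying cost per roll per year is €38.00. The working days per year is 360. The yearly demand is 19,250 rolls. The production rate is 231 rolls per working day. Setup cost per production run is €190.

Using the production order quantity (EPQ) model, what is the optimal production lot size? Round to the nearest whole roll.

Daily demand d = 19,250/360 = 53.472; p = 231; 1 − d/p = 0.76852
EPQ = √(2DS / (H(1 − d/p)))
    = √(2 × 19,250 × 190 / (38 × 0.76852)) ≈ 500.48

500 rolls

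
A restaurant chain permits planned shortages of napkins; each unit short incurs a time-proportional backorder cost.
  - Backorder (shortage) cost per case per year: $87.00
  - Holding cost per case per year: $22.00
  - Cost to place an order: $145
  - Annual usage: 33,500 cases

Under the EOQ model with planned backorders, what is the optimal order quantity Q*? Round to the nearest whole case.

744 cases

Basic EOQ = √(2·33,500·145/22) = 664.523
Backorder adjustment √((H+b)/b) = √((22+87)/87) = 1.1193
Q* = 664.523 × 1.1193 ≈ 743.81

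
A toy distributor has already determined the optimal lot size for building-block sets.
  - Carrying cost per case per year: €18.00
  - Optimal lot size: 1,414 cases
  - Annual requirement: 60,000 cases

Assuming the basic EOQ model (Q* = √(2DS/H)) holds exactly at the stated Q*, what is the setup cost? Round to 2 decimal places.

From Q* = √(2DS/H) ⇒ Q*² = 2DS/H.
S = Q²H / (2D) = 1,414² × 18 / (2 × 60,000) = 299.9094

€299.91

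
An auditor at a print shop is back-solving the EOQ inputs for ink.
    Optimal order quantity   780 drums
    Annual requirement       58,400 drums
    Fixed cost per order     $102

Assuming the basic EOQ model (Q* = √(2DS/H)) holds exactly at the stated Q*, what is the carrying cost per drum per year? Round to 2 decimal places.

$19.58

Since Q* = (2DS/H)^½, squaring gives Q*²·H = 2DS.
H = 2DS / Q² = 2 × 58,400 × 102 / 780² = 19.5819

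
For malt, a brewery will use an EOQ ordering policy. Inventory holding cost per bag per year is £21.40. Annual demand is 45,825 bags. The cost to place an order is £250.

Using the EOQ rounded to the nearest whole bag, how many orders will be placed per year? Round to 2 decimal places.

EOQ = √(2DS/H) = √(2 × 45,825 × 250 / 21.4)
    = √(1,070,677.57) ≈ 1,034.74 → Q = 1,035
N = D/Q = 45,825/1,035 ≈ 44.275 orders/yr

44.28 orders per year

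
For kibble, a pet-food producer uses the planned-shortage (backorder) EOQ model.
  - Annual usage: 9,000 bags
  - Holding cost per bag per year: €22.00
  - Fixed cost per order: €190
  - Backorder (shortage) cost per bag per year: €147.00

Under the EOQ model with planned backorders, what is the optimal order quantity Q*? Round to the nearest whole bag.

423 bags

Basic EOQ = √(2·9,000·190/22) = 394.277
Backorder adjustment √((H+b)/b) = √((22+147)/147) = 1.0722
Q* = 394.277 × 1.0722 ≈ 422.75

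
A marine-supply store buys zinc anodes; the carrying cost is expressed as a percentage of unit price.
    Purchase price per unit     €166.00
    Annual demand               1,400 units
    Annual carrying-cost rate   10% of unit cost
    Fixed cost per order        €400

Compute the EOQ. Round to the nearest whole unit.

260 units

Holding cost per unit per year: H = 10% × €166 = €16.6000
Optimal lot size Q* = (2 × 1,400 × €400 / €16.6)^½ ≈ 259.75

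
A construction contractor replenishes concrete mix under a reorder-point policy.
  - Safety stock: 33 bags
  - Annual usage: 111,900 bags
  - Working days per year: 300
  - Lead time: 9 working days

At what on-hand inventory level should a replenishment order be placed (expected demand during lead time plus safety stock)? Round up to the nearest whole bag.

Daily demand d = 111,900 / 300 = 373.000 bags/day
Demand during lead time = 373.000 × 9 = 3,357.00
Reorder point = 3,357.00 + 33 = 3,390.00 → round up

3,390 bags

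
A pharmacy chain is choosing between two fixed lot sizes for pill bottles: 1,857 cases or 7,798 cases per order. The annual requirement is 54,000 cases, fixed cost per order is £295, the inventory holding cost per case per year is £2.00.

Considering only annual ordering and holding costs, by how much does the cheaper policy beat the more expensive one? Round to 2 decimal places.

For each Q, cost = (D/Q)·S + (Q/2)·H.
TC(1,857) = (54,000/1,857)×295 + (1,857/2)×2 = £10,435.35
TC(7,798) = (54,000/7,798)×295 + (7,798/2)×2 = £9,840.83
Lots of 7,798 are cheaper by £594.52.

£594.52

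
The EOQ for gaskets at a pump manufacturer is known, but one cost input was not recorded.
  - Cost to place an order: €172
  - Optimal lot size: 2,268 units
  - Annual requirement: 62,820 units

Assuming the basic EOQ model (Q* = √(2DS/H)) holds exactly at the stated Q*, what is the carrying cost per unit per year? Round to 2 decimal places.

€4.20

Since Q* = (2DS/H)^½, squaring gives Q*²·H = 2DS.
H = 2DS / Q² = 2 × 62,820 × 172 / 2,268² = 4.2012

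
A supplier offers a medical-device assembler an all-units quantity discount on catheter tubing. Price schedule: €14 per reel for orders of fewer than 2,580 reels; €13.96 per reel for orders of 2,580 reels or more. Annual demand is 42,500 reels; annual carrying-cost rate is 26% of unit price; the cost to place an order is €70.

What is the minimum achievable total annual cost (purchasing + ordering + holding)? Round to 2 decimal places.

H₁ = 26%×€14 = €3.6400;  H₂ = 26%×€13.96 = €3.6296
EOQ₁ = √(2×42,500×70/3.6400) = 1,278.52  (< 2,580, feasible at tier 1)
EOQ₂ = √(2×42,500×70/3.6296) = 1,280.35  (< 2,580 → use Q = 2,580 at tier-2 price)
TC(tier 1 (EOQ₁), Q≈1,278.5) = €599,653.82
TC(tier 2, Q≈2,580.0) = €599,135.28
Minimum at tier 2: €599,135.28

€599,135.28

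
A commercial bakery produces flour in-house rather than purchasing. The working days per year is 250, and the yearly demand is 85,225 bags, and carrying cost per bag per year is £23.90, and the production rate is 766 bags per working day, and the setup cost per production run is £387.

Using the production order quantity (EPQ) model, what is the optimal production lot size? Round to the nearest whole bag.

2,230 bags

Daily demand d = 85,225/250 = 340.900; p = 766; 1 − d/p = 0.55496
EPQ = √(2DS / (H(1 − d/p)))
    = √(2 × 85,225 × 387 / (23.9 × 0.55496)) ≈ 2,230.10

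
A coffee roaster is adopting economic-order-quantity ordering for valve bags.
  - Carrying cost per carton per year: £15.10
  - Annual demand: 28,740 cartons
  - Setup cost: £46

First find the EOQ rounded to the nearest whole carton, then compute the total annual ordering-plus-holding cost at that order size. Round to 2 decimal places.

£6,318.68

Optimal lot size Q* = (2 × 28,740 × £46 / £15.1)^½ ≈ 418.46 → Q = 418 cartons
Orders/yr = 28,740/418 = 68.756; ordering cost = 68.756 × £46 = £3,162.78
Average inventory = 418/2 = 209; holding cost = 209 × £15.1 = £3,155.90
Total = £3,162.78 + £3,155.90 = £6,318.68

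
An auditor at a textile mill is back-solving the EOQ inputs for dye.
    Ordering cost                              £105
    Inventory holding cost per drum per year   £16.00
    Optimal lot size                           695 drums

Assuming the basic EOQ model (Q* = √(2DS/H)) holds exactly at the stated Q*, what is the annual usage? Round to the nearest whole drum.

EOQ relation: Q² = 2DS/H, so rearrange for the unknown.
D = Q²H / (2S) = 695² × 16 / (2 × 105) = 36,801.90

36,802 drums per year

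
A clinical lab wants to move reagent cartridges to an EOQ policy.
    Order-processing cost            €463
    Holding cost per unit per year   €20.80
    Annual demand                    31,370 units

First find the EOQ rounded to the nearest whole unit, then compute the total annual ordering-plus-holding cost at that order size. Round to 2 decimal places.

€24,580.71

Q* = √(2·D·S / H) = √(2·31,370·463 / 20.8) = √1,396,568.3 ≈ 1,181.76 → Q = 1,182 units
Orders/yr = 31,370/1,182 = 26.540; ordering cost = 26.540 × €463 = €12,287.91
Average inventory = 1,182/2 = 591; holding cost = 591 × €20.8 = €12,292.80
Total = €12,287.91 + €12,292.80 = €24,580.71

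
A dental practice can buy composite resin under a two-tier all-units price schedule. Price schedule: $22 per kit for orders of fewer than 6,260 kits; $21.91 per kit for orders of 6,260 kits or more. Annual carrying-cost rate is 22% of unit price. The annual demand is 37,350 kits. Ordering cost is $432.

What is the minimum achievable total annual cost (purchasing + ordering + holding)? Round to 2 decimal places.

$834,197.55

H₁ = 22%×$22 = $4.8400;  H₂ = 22%×$21.91 = $4.8202
EOQ₁ = √(2×37,350×432/4.8400) = 2,582.14  (< 6,260, feasible at tier 1)
EOQ₂ = √(2×37,350×432/4.8202) = 2,587.44  (< 6,260 → use Q = 6,260 at tier-2 price)
TC(tier 1 (EOQ₁), Q≈2,582.1) = $834,197.55
TC(tier 2, Q≈6,260.0) = $836,003.23
Minimum at tier 1 (EOQ₁): $834,197.55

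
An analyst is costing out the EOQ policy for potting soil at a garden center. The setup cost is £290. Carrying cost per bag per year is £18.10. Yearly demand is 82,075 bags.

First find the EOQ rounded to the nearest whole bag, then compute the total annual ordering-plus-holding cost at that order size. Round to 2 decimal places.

£29,353.42

EOQ = √(2DS/H) = √(2 × 82,075 × 290 / 18.1)
    = √(2,630,027.62) ≈ 1,621.74 → Q = 1,622 bags
Orders/yr = 82,075/1,622 = 50.601; ordering cost = 50.601 × £290 = £14,674.32
Average inventory = 1,622/2 = 811; holding cost = 811 × £18.1 = £14,679.10
Total = £14,674.32 + £14,679.10 = £29,353.42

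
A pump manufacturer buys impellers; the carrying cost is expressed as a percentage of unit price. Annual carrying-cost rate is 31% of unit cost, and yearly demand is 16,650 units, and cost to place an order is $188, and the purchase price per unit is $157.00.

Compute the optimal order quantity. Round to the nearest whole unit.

H = i·C = 0.31 × $157 = $48.6700 per unit-year
2DS/H = 2·16,650·188/48.67 = 128,629.55
EOQ = √128,629.55 ≈ 358.65

359 units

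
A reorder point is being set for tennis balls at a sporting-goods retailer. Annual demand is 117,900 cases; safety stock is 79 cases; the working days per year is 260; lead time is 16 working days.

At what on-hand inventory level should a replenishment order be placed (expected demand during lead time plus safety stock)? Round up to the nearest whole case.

7,335 cases

Daily demand d = 117,900 / 260 = 453.462 cases/day
Demand during lead time = 453.462 × 16 = 7,255.38
Reorder point = 7,255.38 + 79 = 7,334.38 → round up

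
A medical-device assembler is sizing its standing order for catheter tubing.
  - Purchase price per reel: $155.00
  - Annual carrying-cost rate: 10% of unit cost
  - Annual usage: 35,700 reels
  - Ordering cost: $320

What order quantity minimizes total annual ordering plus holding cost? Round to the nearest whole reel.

1,214 reels

H = i·C = 0.1 × $155 = $15.5000 per reel-year
2DS/H = 2·35,700·320/15.5 = 1,474,064.52
EOQ = √1,474,064.52 ≈ 1,214.11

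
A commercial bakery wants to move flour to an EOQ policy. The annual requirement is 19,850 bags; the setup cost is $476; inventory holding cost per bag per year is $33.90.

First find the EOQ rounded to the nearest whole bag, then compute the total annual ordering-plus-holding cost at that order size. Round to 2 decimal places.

$25,310.38

2DS/H = 2·19,850·476/33.9 = 557,439.53
EOQ = √557,439.53 ≈ 746.62 → Q = 747 bags
Orders/yr = 19,850/747 = 26.573; ordering cost = 26.573 × $476 = $12,648.73
Average inventory = 747/2 = 373.5; holding cost = 373.5 × $33.9 = $12,661.65
Total = $12,648.73 + $12,661.65 = $25,310.38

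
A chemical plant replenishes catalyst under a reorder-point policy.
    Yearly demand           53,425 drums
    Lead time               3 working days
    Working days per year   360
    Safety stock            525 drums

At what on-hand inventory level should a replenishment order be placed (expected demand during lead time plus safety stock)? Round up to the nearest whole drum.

971 drums

Daily demand d = 53,425 / 360 = 148.403 drums/day
Demand during lead time = 148.403 × 3 = 445.21
Reorder point = 445.21 + 525 = 970.21 → round up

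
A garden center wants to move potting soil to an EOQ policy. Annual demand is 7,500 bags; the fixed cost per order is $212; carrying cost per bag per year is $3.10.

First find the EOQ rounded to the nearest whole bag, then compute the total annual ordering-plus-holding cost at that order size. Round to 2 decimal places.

EOQ = √(2DS/H) = √(2 × 7,500 × 212 / 3.1)
    = √(1,025,806.45) ≈ 1,012.82 → Q = 1,013 bags
Annual ordering cost = (D/Q)·S = (7,500/1,013) × 212 = $1,569.60
Annual holding cost  = (Q/2)·H = (1,013/2) × 3.1 = $1,570.15
Total = $1,569.60 + $1,570.15 = $3,139.75

$3,139.75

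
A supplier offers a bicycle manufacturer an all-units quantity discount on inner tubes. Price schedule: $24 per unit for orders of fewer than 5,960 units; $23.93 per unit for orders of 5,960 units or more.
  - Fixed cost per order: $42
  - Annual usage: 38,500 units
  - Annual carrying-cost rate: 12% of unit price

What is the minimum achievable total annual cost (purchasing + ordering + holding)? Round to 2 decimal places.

$927,051.87

H₁ = 12%×$24 = $2.8800;  H₂ = 12%×$23.93 = $2.8716
EOQ₁ = √(2×38,500×42/2.8800) = 1,059.68  (< 5,960, feasible at tier 1)
EOQ₂ = √(2×38,500×42/2.8716) = 1,061.23  (< 5,960 → use Q = 5,960 at tier-2 price)
TC(tier 1 (EOQ₁), Q≈1,059.7) = $927,051.87
TC(tier 2, Q≈5,960.0) = $930,133.68
Minimum at tier 1 (EOQ₁): $927,051.87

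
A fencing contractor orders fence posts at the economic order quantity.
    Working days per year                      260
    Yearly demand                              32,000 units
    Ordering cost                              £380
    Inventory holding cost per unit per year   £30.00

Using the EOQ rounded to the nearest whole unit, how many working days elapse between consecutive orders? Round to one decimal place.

2DS/H = 2·32,000·380/30 = 810,666.67
EOQ = √810,666.67 ≈ 900.37 → Q = 900 units
Cycle time = (working days × Q)/D = (260 × 900) / 32,000 = 7.312 days

7.3 days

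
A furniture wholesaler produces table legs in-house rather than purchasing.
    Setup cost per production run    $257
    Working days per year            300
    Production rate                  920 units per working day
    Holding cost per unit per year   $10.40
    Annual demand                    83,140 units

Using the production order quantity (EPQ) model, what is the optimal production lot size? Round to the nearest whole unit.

Daily demand d = 83,140/300 = 277.133; p = 920; 1 − d/p = 0.69877
EPQ = √(2DS / (H(1 − d/p)))
    = √(2 × 83,140 × 257 / (10.4 × 0.69877)) ≈ 2,424.95

2,425 units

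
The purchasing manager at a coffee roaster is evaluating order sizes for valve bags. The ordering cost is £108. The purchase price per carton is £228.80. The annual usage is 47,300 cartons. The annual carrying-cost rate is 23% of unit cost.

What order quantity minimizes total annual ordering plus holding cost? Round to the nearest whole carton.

Holding cost per carton per year: H = 23% × £228.8 = £52.6240
Optimal lot size Q* = (2 × 47,300 × £108 / £52.624)^½ ≈ 440.62

441 cartons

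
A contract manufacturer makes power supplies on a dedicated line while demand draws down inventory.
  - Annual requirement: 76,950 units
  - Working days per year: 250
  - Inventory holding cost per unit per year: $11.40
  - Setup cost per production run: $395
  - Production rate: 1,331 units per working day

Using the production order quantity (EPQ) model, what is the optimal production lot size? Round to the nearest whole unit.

Daily demand d = 76,950/250 = 307.800; p = 1331; 1 − d/p = 0.76875
EPQ = √(2DS / (H(1 − d/p)))
    = √(2 × 76,950 × 395 / (11.4 × 0.76875)) ≈ 2,633.75

2,634 units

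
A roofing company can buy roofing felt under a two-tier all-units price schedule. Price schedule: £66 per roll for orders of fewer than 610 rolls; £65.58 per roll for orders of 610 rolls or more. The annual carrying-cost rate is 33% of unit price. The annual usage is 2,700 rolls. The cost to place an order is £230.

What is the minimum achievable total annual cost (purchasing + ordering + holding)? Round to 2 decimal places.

H₁ = 33%×£66 = £21.7800;  H₂ = 33%×£65.58 = £21.6414
EOQ₁ = √(2×2,700×230/21.7800) = 238.80  (< 610, feasible at tier 1)
EOQ₂ = √(2×2,700×230/21.6414) = 239.56  (< 610 → use Q = 610 at tier-2 price)
TC(tier 1 (EOQ₁), Q≈238.8) = £183,401.03
TC(tier 2, Q≈610.0) = £184,684.66
Minimum at tier 1 (EOQ₁): £183,401.03

£183,401.03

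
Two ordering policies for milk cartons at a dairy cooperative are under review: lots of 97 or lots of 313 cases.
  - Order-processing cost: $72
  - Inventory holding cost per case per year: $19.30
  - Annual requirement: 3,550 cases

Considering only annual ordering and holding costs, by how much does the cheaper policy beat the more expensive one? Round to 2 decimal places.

TC(Q) = (D/Q)S + (Q/2)H
TC(97) = (3,550/97)×72 + (97/2)×19.3 = $3,571.10
TC(313) = (3,550/313)×72 + (313/2)×19.3 = $3,837.06
Lots of 97 are cheaper by $265.96.

$265.96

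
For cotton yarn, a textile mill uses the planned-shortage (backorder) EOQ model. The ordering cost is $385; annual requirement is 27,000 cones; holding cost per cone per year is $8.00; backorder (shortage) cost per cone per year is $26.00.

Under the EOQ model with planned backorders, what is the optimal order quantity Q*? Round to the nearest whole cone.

1,843 cones

Basic EOQ = √(2·27,000·385/8) = 1,612.064
Backorder adjustment √((H+b)/b) = √((8+26)/26) = 1.1435
Q* = 1,612.064 × 1.1435 ≈ 1,843.47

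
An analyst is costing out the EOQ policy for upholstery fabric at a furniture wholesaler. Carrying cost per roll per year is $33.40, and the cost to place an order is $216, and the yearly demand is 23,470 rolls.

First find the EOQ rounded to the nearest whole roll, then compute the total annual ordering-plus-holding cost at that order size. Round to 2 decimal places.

Q* = √(2·D·S / H) = √(2·23,470·216 / 33.4) = √303,564.1 ≈ 550.97 → Q = 551 rolls
Orders/yr = 23,470/551 = 42.595; ordering cost = 42.595 × $216 = $9,200.58
Average inventory = 551/2 = 275.5; holding cost = 275.5 × $33.4 = $9,201.70
Total = $9,200.58 + $9,201.70 = $18,402.28

$18,402.28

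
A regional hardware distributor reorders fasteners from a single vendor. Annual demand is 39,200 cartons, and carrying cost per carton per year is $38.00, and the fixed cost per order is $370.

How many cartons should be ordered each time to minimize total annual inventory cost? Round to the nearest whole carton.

2DS/H = 2·39,200·370/38 = 763,368.42
EOQ = √763,368.42 ≈ 873.71

874 cartons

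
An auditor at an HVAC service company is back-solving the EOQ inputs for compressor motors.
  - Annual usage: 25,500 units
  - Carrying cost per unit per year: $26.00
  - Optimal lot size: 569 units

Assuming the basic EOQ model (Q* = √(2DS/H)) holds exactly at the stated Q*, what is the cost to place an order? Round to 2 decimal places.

$165.05

Since Q* = (2DS/H)^½, squaring gives Q*²·H = 2DS.
S = Q²H / (2D) = 569² × 26 / (2 × 25,500) = 165.0546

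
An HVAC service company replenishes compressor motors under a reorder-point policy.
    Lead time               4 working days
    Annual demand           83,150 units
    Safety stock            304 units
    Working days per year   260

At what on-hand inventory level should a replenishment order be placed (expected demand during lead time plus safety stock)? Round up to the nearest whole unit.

1,584 units

Daily demand d = 83,150 / 260 = 319.808 units/day
Demand during lead time = 319.808 × 4 = 1,279.23
Reorder point = 1,279.23 + 304 = 1,583.23 → round up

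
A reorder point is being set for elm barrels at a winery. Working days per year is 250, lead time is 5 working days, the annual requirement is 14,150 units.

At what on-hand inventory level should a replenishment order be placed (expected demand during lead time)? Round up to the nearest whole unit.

283 units

Daily demand d = 14,150 / 250 = 56.600 units/day
Demand during lead time = 56.600 × 5 = 283.00
Reorder point = 283.00 → round up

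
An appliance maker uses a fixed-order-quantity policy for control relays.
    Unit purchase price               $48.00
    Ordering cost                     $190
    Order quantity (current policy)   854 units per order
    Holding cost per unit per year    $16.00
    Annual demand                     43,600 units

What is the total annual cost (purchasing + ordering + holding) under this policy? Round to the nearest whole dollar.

Annual ordering cost = (D/Q)·S = (43,600/854) × 190 = $9,700.23
Annual holding cost  = (Q/2)·H = (854/2) × 16 = $6,832.00
Purchase cost = D·C = 43,600 × 48 = $2,092,800.00
Total = $9,700.23 + $6,832.00 + $2,092,800.00 = $2,109,332.23

$2,109,332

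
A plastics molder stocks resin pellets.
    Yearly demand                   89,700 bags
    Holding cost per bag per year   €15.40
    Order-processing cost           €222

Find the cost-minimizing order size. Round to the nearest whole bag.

EOQ = √(2DS/H) = √(2 × 89,700 × 222 / 15.4)
    = √(2,586,155.84) ≈ 1,608.15

1,608 bags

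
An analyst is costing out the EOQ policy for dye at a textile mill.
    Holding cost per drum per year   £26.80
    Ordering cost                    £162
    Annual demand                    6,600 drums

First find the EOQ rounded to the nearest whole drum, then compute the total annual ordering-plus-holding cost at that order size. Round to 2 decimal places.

£7,570.29

Q* = √(2·D·S / H) = √(2·6,600·162 / 26.8) = √79,791.0 ≈ 282.47 → Q = 282 drums
Ordering: D/Q × S = 6,600/282 × £162 = £3,791.49
Holding:  Q/2 × H = 282/2 × £26.8 = £3,778.80
Total = £3,791.49 + £3,778.80 = £7,570.29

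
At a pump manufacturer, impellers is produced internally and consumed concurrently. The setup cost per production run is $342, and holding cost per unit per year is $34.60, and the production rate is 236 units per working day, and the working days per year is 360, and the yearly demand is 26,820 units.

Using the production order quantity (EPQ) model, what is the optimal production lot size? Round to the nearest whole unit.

880 units

d = 26,820/360 = 74.5000 units/day;  effective holding cost H(1 − d/p) = 34.6·(1 − 74.5000/236) = 23.67754
Q* = √(2DS / H_eff) = √(2·26,820·342 / 23.67754) ≈ 880.22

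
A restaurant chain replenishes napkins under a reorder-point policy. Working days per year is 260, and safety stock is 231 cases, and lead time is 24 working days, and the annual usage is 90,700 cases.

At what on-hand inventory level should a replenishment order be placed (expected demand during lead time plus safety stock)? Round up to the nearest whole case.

8,604 cases

Daily demand d = 90,700 / 260 = 348.846 cases/day
Demand during lead time = 348.846 × 24 = 8,372.31
Reorder point = 8,372.31 + 231 = 8,603.31 → round up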